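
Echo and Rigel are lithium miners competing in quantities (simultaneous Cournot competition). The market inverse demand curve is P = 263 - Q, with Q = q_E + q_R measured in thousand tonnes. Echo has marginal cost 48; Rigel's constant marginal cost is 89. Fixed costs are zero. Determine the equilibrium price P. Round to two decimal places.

133.33

Echo's profit: π_E = (263 - Q)q_E - (48q_E). Setting ∂π_E/∂q_E = 0: 215 - 2q_E - (q_R) = 0.
Rigel's first-order condition: 174 - 2q_R - (q_E) = 0.
Rearranging gives the reaction functions q_E = (215 - q_R)/2 and q_R = (174 - q_E)/2.
Substituting one into the other gives q_E = 256/3 and q_R = 133/3.
Total output Q = 389/3, so price P = 263 - 389/3 = 400/3.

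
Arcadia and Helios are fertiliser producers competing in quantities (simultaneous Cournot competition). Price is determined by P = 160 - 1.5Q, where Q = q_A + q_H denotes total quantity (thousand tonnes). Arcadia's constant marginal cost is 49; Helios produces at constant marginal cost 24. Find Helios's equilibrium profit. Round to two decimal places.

1920.07

Arcadia's profit: π_A = (160 - 1.5Q)q_A - (49q_A). Setting ∂π_A/∂q_A = 0: 111 - 3q_A - (3/2)(q_H) = 0.
Helios's profit: π_H = (160 - 1.5Q)q_H - (24q_H). Setting ∂π_H/∂q_H = 0: 136 - 3q_H - (3/2)(q_A) = 0.
Rearranging gives the reaction functions q_A = (111 - (3/2)q_H)/3 and q_H = (136 - (3/2)q_A)/3.
Substituting one into the other gives q_A = 172/9 and q_H = 322/9.
Price P = 160 - (3/2)·(494/9) = 233/3.
Helios's profit: (233/3 - 24)·(322/9) = 1920.0741.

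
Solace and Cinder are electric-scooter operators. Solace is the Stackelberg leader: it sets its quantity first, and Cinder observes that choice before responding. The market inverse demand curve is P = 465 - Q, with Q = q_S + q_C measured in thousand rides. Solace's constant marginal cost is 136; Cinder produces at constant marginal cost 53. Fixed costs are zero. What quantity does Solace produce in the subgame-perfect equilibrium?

Solve by backward induction. Given q_S, the follower Cinder maximises π_C = (465 - q_S - q_C)q_C - 53q_C.
Setting the follower's marginal profit to zero, 412 - q_S - 2q_C = 0, i.e. q_C = (412 - q_S)/2.
Solace substitutes q_C(q_S) into its own profit: π_S = q_S(465 - q_S - (412 - q_S)/2) - 136q_S = (259 - (1/2)q_S)q_S - 136q_S.
The leader's first-order condition 123 - q_S = 0 yields q_S = 123.
Then q_C = (412 - 123)/2 = 289/2.

123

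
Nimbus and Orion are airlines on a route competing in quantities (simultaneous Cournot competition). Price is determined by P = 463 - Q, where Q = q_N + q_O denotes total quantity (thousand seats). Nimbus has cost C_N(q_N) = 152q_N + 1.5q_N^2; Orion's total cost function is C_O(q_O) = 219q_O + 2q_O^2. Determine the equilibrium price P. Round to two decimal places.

Nimbus's profit: π_N = (463 - Q)q_N - (152q_N + (3/2)q_N²). Setting ∂π_N/∂q_N = 0: 311 - 5q_N - (q_O) = 0.
Orion's first-order condition: 244 - 6q_O - (q_N) = 0.
Rearranging gives the reaction functions q_N = (311 - q_O)/5 and q_O = (244 - q_N)/6.
Substituting one into the other gives q_N = 1622/29 and q_O = 909/29.
Total output Q = 87.2759, so price P = 463 - 87.2759 = 375.7241.

375.72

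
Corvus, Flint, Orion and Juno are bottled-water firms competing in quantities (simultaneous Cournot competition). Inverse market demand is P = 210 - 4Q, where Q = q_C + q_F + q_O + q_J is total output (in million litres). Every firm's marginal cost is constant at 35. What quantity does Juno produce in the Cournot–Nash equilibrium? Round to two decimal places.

8.75

Each firm earns π_i = (210 - 4Q)q_i - 35q_i.
Setting ∂π_i/∂q_i = 0 with rivals' quantities fixed: 175 - 8q_i - 4·Σ_{j≠i} q_j = 0.
With identical firms every q_j equals q_i, so Σ_{j≠i} q_j = 3q_i and 175 = 20q_i, giving q_i = 35/4.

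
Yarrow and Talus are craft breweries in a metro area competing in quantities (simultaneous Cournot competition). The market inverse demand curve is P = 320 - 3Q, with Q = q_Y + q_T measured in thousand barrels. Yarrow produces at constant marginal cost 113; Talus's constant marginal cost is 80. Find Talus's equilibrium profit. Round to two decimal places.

Yarrow's profit: π_Y = (320 - 3Q)q_Y - (113q_Y). Setting ∂π_Y/∂q_Y = 0: 207 - 6q_Y - 3(q_T) = 0.
Talus's profit: π_T = (320 - 3Q)q_T - (80q_T). Setting ∂π_T/∂q_T = 0: 240 - 6q_T - 3(q_Y) = 0.
Best responses: q_Y = (207 - 3q_T)/6, q_T = (240 - 3q_Y)/6.
Solving the pair: q_Y = 58/3, q_T = 91/3.
Price P = 320 - 3·(149/3) = 171.
Talus's profit: (171 - 80)·(91/3) = 2760.3333.

2760.33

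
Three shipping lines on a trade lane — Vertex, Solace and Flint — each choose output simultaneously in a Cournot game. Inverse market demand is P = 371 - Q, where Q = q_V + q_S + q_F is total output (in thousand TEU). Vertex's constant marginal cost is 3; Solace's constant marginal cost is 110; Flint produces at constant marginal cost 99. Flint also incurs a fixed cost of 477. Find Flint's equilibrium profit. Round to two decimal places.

1708.56

Vertex's profit: π_V = (371 - Q)q_V - (3q_V). Setting ∂π_V/∂q_V = 0: 368 - 2q_V - (q_S + q_F) = 0.
Solace's first-order condition: 261 - 2q_S - (q_V + q_F) = 0.
Flint's profit: π_F = (371 - Q)q_F - (99q_F). Setting ∂π_F/∂q_F = 0: 272 - 2q_F - (q_V + q_S) = 0.
Adding the 3 first-order conditions: 901 − 4Q = 0, so Q = 901/4.
Back-substituting: q_V = (368 − 901/4) = 571/4, q_S = (261 − 901/4) = 143/4, q_F = (272 − 901/4) = 187/4.
Price P = 371 - 901/4 = 583/4.
Flint's profit: (583/4 - 99)·(187/4) - 477 = 1708.5625.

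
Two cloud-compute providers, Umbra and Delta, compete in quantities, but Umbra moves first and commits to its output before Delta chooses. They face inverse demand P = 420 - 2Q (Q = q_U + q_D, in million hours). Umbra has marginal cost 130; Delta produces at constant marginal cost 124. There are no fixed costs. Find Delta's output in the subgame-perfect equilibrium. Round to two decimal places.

38.50

The follower Delta best-responds to any q_U: π_D = (420 - 2Q)q_D - 124q_D.
Setting the follower's marginal profit to zero, 296 - 2q_U - 4q_D = 0, i.e. q_D = (296 - 2q_U)/4.
Umbra substitutes q_D(q_U) into its own profit: π_U = q_U(420 - 2q_U - (296 - 2q_U)/2) - 130q_U = (272 - q_U)q_U - 130q_U.
Leader FOC: 142 - 2q_U = 0, so q_U = 71.
Then q_D = (296 - 2·71)/4 = 77/2.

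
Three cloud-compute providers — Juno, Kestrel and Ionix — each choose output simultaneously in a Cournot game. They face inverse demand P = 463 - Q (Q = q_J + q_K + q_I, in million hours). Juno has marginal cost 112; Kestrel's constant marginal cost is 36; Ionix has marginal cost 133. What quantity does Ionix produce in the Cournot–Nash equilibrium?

Juno's profit: π_J = (463 - Q)q_J - (112q_J). Setting ∂π_J/∂q_J = 0: 351 - 2q_J - (q_K + q_I) = 0.
Kestrel's first-order condition: 427 - 2q_K - (q_J + q_I) = 0.
Ionix's first-order condition: 330 - 2q_I - (q_J + q_K) = 0.
Summing all 3 equations gives 1108 − 4Q = 0, hence Q = 277.
Back-substituting: q_J = (351 − 277) = 74, q_K = (427 − 277) = 150, q_I = (330 − 277) = 53.

53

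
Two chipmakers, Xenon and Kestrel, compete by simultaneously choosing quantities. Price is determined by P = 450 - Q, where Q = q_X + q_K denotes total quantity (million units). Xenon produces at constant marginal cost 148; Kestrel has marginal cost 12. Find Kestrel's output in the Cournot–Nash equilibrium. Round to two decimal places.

191.33

Xenon's profit: π_X = (450 - Q)q_X - (148q_X). Setting ∂π_X/∂q_X = 0: 302 - 2q_X - (q_K) = 0.
Kestrel's first-order condition: 438 - 2q_K - (q_X) = 0.
Rearranging gives the reaction functions q_X = (302 - q_K)/2 and q_K = (438 - q_X)/2.
Substituting one into the other gives q_X = 166/3 and q_K = 574/3.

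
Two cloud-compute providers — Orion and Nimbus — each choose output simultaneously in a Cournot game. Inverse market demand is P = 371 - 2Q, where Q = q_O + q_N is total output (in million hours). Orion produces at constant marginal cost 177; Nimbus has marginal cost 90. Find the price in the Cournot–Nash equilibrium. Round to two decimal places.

Orion's profit: π_O = (371 - 2Q)q_O - (177q_O). Setting ∂π_O/∂q_O = 0: 194 - 4q_O - 2(q_N) = 0.
Nimbus's profit: π_N = (371 - 2Q)q_N - (90q_N). Setting ∂π_N/∂q_N = 0: 281 - 4q_N - 2(q_O) = 0.
Rearranging gives the reaction functions q_O = (194 - 2q_N)/4 and q_N = (281 - 2q_O)/4.
Solving the pair: q_O = 107/6, q_N = 184/3.
Total output Q = 475/6, so price P = 371 - 2·(475/6) = 638/3.

212.67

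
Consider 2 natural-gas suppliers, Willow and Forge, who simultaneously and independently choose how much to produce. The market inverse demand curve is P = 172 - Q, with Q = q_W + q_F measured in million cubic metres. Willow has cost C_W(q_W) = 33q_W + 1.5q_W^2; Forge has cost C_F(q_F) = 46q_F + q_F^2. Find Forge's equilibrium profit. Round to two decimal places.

1335.63

Willow's profit: π_W = (172 - Q)q_W - (33q_W + (3/2)q_W²). Setting ∂π_W/∂q_W = 0: 139 - 5q_W - (q_F) = 0.
Forge's profit: π_F = (172 - Q)q_F - (46q_F + q_F²). Setting ∂π_F/∂q_F = 0: 126 - 4q_F - (q_W) = 0.
Best responses: q_W = (139 - q_F)/5, q_F = (126 - q_W)/4.
Substituting one into the other gives q_W = 430/19 and q_F = 491/19.
Price P = 172 - 921/19 = 123.5263.
Forge's profit: 123.5263·(491/19) - 46·(491/19) - (491/19)² = 1335.6288.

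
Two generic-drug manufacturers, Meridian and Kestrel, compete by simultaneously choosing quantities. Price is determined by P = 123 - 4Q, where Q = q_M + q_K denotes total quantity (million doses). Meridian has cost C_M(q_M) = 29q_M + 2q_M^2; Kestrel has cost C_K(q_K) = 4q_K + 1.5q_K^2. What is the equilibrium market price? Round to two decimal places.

67.48

Meridian's profit: π_M = (123 - 4Q)q_M - (29q_M + 2q_M²). Setting ∂π_M/∂q_M = 0: 94 - 12q_M - 4(q_K) = 0.
Kestrel's first-order condition: 119 - 11q_K - 4(q_M) = 0.
Best responses: q_M = (94 - 4q_K)/12, q_K = (119 - 4q_M)/11.
Substituting one into the other gives q_M = 279/58 and q_K = 263/29.
Total output Q = 805/58, so price P = 123 - 4·(805/58) = 1957/29.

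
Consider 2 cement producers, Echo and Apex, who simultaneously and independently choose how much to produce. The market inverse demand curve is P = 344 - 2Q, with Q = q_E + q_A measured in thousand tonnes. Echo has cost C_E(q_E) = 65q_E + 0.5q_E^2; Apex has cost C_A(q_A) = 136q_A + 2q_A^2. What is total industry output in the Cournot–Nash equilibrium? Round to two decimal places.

63.83

Echo's profit: π_E = (344 - 2Q)q_E - (65q_E + (1/2)q_E²). Setting ∂π_E/∂q_E = 0: 279 - 5q_E - 2(q_A) = 0.
Apex's profit: π_A = (344 - 2Q)q_A - (136q_A + 2q_A²). Setting ∂π_A/∂q_A = 0: 208 - 8q_A - 2(q_E) = 0.
So q_E = (279 - 2q_A)/5 and q_A = (208 - 2q_E)/8.
Solving the pair: q_E = 454/9, q_A = 241/18.
Total output Q = 454/9 + 241/18 = 383/6.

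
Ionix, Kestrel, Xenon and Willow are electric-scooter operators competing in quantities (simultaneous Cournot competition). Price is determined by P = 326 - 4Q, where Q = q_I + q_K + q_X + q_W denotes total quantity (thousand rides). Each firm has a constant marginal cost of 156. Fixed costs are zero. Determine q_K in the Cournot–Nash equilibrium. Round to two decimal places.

8.50

Each firm earns π_i = (326 - 4Q)q_i - 156q_i.
First-order condition (treating rivals' output as given): 170 - 8q_i - 4·Σ_{j≠i} q_j = 0.
By symmetry each firm produces the same amount; substituting Σ_{j≠i} q_j = 3q_i yields q_i = 170/20 = 17/2.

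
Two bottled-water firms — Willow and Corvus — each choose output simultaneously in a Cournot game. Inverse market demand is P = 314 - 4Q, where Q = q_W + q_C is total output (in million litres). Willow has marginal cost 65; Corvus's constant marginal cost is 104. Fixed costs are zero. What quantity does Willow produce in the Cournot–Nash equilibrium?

Willow's profit: π_W = (314 - 4Q)q_W - (65q_W). Setting ∂π_W/∂q_W = 0: 249 - 8q_W - 4(q_C) = 0.
Corvus's first-order condition: 210 - 8q_C - 4(q_W) = 0.
Rearranging gives the reaction functions q_W = (249 - 4q_C)/8 and q_C = (210 - 4q_W)/8.
Solving the pair: q_W = 24, q_C = 57/4.

24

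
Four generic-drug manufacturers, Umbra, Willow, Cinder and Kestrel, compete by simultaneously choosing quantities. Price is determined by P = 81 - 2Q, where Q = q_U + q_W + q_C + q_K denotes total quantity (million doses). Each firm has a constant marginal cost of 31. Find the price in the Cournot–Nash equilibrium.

41

Each firm earns π_i = (81 - 2Q)q_i - 31q_i.
First-order condition (treating rivals' output as given): 50 - 4q_i - 2·Σ_{j≠i} q_j = 0.
By symmetry each firm produces the same amount; substituting Σ_{j≠i} q_j = 3q_i yields q_i = 50/10 = 5.
Total output Q = 20, so price P = 81 - 2·20 = 41.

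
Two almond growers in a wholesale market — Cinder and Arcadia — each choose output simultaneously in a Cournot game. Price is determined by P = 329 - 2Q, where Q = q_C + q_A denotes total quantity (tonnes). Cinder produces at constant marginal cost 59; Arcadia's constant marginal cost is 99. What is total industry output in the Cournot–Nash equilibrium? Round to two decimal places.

83.33

Cinder's profit: π_C = (329 - 2Q)q_C - (59q_C). Setting ∂π_C/∂q_C = 0: 270 - 4q_C - 2(q_A) = 0.
Arcadia's first-order condition: 230 - 4q_A - 2(q_C) = 0.
So q_C = (270 - 2q_A)/4 and q_A = (230 - 2q_C)/4.
Substituting one into the other gives q_C = 155/3 and q_A = 95/3.
Total output Q = 155/3 + 95/3 = 250/3.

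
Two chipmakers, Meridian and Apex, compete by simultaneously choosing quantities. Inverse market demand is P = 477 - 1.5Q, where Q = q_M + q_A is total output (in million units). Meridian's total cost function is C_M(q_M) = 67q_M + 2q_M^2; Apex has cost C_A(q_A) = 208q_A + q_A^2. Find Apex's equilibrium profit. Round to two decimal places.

3747.62

Meridian's profit: π_M = (477 - 1.5Q)q_M - (67q_M + 2q_M²). Setting ∂π_M/∂q_M = 0: 410 - 7q_M - (3/2)(q_A) = 0.
Apex's first-order condition: 269 - 5q_A - (3/2)(q_M) = 0.
Rearranging gives the reaction functions q_M = (410 - (3/2)q_A)/7 and q_A = (269 - (3/2)q_M)/5.
Solving the pair: q_M = 50.2748, q_A = 38.7176.
Price P = 477 - (3/2)·88.9924 = 343.5115.
Apex's profit: 343.5115·38.7176 - 208·38.7176 - 38.7176² = 3747.6231.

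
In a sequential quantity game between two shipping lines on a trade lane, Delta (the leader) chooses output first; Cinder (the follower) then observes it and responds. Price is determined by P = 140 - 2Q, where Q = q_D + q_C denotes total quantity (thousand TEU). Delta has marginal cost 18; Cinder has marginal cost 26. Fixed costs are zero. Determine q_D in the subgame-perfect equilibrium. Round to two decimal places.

32.50

The follower Cinder best-responds to any q_D: π_C = (140 - 2Q)q_C - 26q_C.
Follower FOC: 114 - 2q_D - 4q_C = 0, so q_C(q_D) = (114 - 2q_D)/4.
The leader anticipates this reaction. Substituting into P = 140 - 2Q gives P = 83 - q_D, so π_D = (83 - q_D)q_D - 18q_D.
The leader's first-order condition 65 - 2q_D = 0 yields q_D = 65/2.
Then q_C = (114 - 2·(65/2))/4 = 49/4.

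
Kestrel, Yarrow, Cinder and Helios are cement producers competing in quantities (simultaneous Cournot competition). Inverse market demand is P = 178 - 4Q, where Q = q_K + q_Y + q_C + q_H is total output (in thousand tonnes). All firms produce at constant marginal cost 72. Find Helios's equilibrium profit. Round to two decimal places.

112.36

A representative firm's profit is π_i = q_i(178 - 4Q) - 72q_i.
Setting ∂π_i/∂q_i = 0 with rivals' quantities fixed: 106 - 8q_i - 4·Σ_{j≠i} q_j = 0.
By symmetry each firm produces the same amount; substituting Σ_{j≠i} q_j = 3q_i yields q_i = 106/20 = 53/10.
Price P = 178 - 4·(106/5) = 466/5.
Helios's profit: (466/5 - 72)·(53/10) = 112.3600.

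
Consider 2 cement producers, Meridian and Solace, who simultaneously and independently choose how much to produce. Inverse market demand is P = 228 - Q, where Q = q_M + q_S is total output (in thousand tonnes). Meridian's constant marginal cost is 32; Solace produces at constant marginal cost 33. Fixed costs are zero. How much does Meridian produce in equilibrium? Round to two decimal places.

65.67

Meridian's profit: π_M = (228 - Q)q_M - (32q_M). Setting ∂π_M/∂q_M = 0: 196 - 2q_M - (q_S) = 0.
Solace's profit: π_S = (228 - Q)q_S - (33q_S). Setting ∂π_S/∂q_S = 0: 195 - 2q_S - (q_M) = 0.
Best responses: q_M = (196 - q_S)/2, q_S = (195 - q_M)/2.
Solving the pair: q_M = 197/3, q_S = 194/3.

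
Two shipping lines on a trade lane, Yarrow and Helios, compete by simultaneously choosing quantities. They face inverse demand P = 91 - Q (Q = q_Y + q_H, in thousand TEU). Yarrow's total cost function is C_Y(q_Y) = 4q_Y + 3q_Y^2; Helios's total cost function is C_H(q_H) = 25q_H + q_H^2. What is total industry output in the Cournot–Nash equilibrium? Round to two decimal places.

Yarrow's profit: π_Y = (91 - Q)q_Y - (4q_Y + 3q_Y²). Setting ∂π_Y/∂q_Y = 0: 87 - 8q_Y - (q_H) = 0.
Helios's first-order condition: 66 - 4q_H - (q_Y) = 0.
Rearranging gives the reaction functions q_Y = (87 - q_H)/8 and q_H = (66 - q_Y)/4.
Solving the pair: q_Y = 282/31, q_H = 441/31.
Total output Q = 282/31 + 441/31 = 723/31.

23.32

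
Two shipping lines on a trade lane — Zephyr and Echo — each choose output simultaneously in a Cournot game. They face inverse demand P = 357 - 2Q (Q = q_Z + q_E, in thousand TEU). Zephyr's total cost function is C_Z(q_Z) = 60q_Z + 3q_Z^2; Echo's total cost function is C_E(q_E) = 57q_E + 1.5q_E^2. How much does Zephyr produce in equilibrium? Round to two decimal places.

22.41

Zephyr's profit: π_Z = (357 - 2Q)q_Z - (60q_Z + 3q_Z²). Setting ∂π_Z/∂q_Z = 0: 297 - 10q_Z - 2(q_E) = 0.
Echo's profit: π_E = (357 - 2Q)q_E - (57q_E + (3/2)q_E²). Setting ∂π_E/∂q_E = 0: 300 - 7q_E - 2(q_Z) = 0.
Rearranging gives the reaction functions q_Z = (297 - 2q_E)/10 and q_E = (300 - 2q_Z)/7.
Substituting one into the other gives q_Z = 493/22 and q_E = 401/11.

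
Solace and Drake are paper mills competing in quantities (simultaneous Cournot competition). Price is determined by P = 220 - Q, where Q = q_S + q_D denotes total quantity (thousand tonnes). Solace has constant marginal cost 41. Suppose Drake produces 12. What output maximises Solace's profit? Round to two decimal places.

With the rival's output fixed at 12, Solace's profit is π_S = (220 - 12 - q_S)q_S - (41q_S) = (208 - q_S)q_S - (41q_S).
∂π_S/∂q_S = 167 - 2q_S = 0, so q_S = 167/2.

83.50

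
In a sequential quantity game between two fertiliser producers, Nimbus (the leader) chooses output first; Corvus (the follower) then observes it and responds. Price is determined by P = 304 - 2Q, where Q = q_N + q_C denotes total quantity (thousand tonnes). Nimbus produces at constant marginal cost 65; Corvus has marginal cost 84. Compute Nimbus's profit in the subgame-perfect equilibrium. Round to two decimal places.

The follower Corvus best-responds to any q_N: π_C = (304 - 2Q)q_C - 84q_C.
∂π_C/∂q_C = 220 - 2q_N - 4q_C = 0 gives the reaction function q_C = (220 - 2q_N)/4.
The leader anticipates this reaction. Substituting into P = 304 - 2Q gives P = 194 - q_N, so π_N = (194 - q_N)q_N - 65q_N.
Leader FOC: 129 - 2q_N = 0, so q_N = 129/2.
Then q_C = (220 - 2·(129/2))/4 = 91/4.
Price P = 304 - 2·(349/4) = 259/2.
Nimbus's profit: (259/2 - 65)·(129/2) = 4160.2500.

4160.25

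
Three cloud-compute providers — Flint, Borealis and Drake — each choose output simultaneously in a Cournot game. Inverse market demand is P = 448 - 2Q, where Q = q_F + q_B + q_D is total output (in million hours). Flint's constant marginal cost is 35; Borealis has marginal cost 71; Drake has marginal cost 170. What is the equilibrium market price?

Flint's profit: π_F = (448 - 2Q)q_F - (35q_F). Setting ∂π_F/∂q_F = 0: 413 - 4q_F - 2(q_B + q_D) = 0.
Borealis's first-order condition: 377 - 4q_B - 2(q_F + q_D) = 0.
Drake's first-order condition: 278 - 4q_D - 2(q_F + q_B) = 0.
Summing all 3 equations gives 1068 − 8Q = 0, hence Q = 267/2.
Back-substituting: q_F = (413 − 267)/2 = 73, q_B = (377 − 267)/2 = 55, q_D = (278 − 267)/2 = 11/2.
Total output Q = 267/2, so price P = 448 - 2·(267/2) = 181.

181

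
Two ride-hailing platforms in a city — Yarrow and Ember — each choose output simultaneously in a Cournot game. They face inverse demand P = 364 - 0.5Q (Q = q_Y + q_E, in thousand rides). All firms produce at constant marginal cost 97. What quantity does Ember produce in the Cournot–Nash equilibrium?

A representative firm's profit is π_i = q_i(364 - 0.5Q) - 97q_i.
First-order condition (treating rivals' output as given): 267 - q_i - (1/2)q_j = 0.
With identical firms every q_j equals q_i, so q_j = q_i and 267 = (3/2)q_i, giving q_i = 178.

178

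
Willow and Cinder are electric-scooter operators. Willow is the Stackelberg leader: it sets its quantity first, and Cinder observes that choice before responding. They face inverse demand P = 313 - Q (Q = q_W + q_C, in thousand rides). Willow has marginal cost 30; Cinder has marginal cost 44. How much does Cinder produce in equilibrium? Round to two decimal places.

Solve by backward induction. Given q_W, the follower Cinder maximises π_C = (313 - q_W - q_C)q_C - 44q_C.
Setting the follower's marginal profit to zero, 269 - q_W - 2q_C = 0, i.e. q_C = (269 - q_W)/2.
Willow substitutes q_C(q_W) into its own profit: π_W = q_W(313 - q_W - (269 - q_W)/2) - 30q_W = (357/2 - (1/2)q_W)q_W - 30q_W.
The leader's first-order condition 297/2 - q_W = 0 yields q_W = 297/2.
Then q_C = (269 - 297/2)/2 = 241/4.

60.25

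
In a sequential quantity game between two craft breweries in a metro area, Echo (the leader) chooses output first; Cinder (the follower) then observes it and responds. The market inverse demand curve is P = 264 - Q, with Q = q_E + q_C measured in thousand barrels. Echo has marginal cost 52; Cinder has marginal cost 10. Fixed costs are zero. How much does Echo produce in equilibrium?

85

Solve by backward induction. Given q_E, the follower Cinder maximises π_C = (264 - q_E - q_C)q_C - 10q_C.
Follower FOC: 254 - q_E - 2q_C = 0, so q_C(q_E) = (254 - q_E)/2.
Echo substitutes q_C(q_E) into its own profit: π_E = q_E(264 - q_E - (254 - q_E)/2) - 52q_E = (137 - (1/2)q_E)q_E - 52q_E.
The leader's first-order condition 85 - q_E = 0 yields q_E = 85.
Then q_C = (254 - 85)/2 = 169/2.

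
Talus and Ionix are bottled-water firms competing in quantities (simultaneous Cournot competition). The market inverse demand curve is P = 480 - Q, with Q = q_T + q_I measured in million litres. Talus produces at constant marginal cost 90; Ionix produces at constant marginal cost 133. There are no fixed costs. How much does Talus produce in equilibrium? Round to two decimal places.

Talus's profit: π_T = (480 - Q)q_T - (90q_T). Setting ∂π_T/∂q_T = 0: 390 - 2q_T - (q_I) = 0.
Ionix's first-order condition: 347 - 2q_I - (q_T) = 0.
Rearranging gives the reaction functions q_T = (390 - q_I)/2 and q_I = (347 - q_T)/2.
Substituting one into the other gives q_T = 433/3 and q_I = 304/3.

144.33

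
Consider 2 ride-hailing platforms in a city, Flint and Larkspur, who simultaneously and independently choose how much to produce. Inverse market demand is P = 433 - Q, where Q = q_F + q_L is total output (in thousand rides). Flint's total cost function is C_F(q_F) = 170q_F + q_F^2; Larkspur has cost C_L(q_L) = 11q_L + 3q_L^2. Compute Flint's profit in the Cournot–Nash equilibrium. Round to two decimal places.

Flint's profit: π_F = (433 - Q)q_F - (170q_F + q_F²). Setting ∂π_F/∂q_F = 0: 263 - 4q_F - (q_L) = 0.
Larkspur's profit: π_L = (433 - Q)q_L - (11q_L + 3q_L²). Setting ∂π_L/∂q_L = 0: 422 - 8q_L - (q_F) = 0.
So q_F = (263 - q_L)/4 and q_L = (422 - q_F)/8.
Substituting one into the other gives q_F = 1682/31 and q_L = 1425/31.
Price P = 433 - 100.2258 = 332.7742.
Flint's profit: 332.7742·(1682/31) - 170·(1682/31) - (1682/31)² = 5887.8751.

5887.88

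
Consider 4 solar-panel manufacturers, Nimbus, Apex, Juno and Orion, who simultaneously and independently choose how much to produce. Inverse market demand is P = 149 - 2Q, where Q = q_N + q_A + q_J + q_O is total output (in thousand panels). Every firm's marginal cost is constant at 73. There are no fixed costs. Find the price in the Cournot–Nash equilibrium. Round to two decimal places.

88.20

A representative firm's profit is π_i = q_i(149 - 2Q) - 73q_i.
First-order condition (treating rivals' output as given): 76 - 4q_i - 2·Σ_{j≠i} q_j = 0.
With identical firms every q_j equals q_i, so Σ_{j≠i} q_j = 3q_i and 76 = 10q_i, giving q_i = 38/5.
Total output Q = 152/5, so price P = 149 - 2·(152/5) = 441/5.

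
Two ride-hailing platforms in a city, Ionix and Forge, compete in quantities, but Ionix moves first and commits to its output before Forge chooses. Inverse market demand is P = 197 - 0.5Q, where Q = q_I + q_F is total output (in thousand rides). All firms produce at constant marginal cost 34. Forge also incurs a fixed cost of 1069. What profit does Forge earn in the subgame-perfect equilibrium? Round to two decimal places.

The follower Forge best-responds to any q_I: π_F = (197 - 0.5Q)q_F - 34q_F.
∂π_F/∂q_F = 163 - (1/2)q_I - q_F = 0 gives the reaction function q_F = (163 - (1/2)q_I).
Ionix substitutes q_F(q_I) into its own profit: π_I = q_I(197 - (1/2)q_I - (163 - (1/2)q_I)/2) - 34q_I = (231/2 - (1/4)q_I)q_I - 34q_I.
Maximising: ∂π_I/∂q_I = 163/2 - (1/2)q_I = 0, giving q_I = 163.
Then q_F = (163 - (1/2)·163) = 163/2.
Price P = 197 - (1/2)·(489/2) = 299/4.
Forge's profit: (299/4 - 34)·(163/2) - 1069 = 2252.1250.

2252.13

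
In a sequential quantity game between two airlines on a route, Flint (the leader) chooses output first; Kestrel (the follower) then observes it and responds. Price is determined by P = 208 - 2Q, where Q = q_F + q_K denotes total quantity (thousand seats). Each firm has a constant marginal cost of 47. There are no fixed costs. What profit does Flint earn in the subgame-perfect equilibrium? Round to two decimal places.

1620.06

Solve by backward induction. Given q_F, the follower Kestrel maximises π_K = (208 - 2q_F - 2q_K)q_K - 47q_K.
Follower FOC: 161 - 2q_F - 4q_K = 0, so q_K(q_F) = (161 - 2q_F)/4.
The leader anticipates this reaction. Substituting into P = 208 - 2Q gives P = 255/2 - q_F, so π_F = (255/2 - q_F)q_F - 47q_F.
The leader's first-order condition 161/2 - 2q_F = 0 yields q_F = 161/4.
Then q_K = (161 - 2·(161/4))/4 = 161/8.
Price P = 208 - 2·(483/8) = 349/4.
Flint's profit: (349/4 - 47)·(161/4) = 1620.0625.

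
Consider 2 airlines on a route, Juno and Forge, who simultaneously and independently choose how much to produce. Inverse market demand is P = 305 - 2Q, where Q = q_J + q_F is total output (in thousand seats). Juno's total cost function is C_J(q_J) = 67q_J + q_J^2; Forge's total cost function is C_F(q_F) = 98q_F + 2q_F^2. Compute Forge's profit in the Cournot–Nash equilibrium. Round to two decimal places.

1212.31

Juno's profit: π_J = (305 - 2Q)q_J - (67q_J + q_J²). Setting ∂π_J/∂q_J = 0: 238 - 6q_J - 2(q_F) = 0.
Forge's first-order condition: 207 - 8q_F - 2(q_J) = 0.
Best responses: q_J = (238 - 2q_F)/6, q_F = (207 - 2q_J)/8.
Substituting one into the other gives q_J = 745/22 and q_F = 383/22.
Price P = 305 - 2·(564/11) = 202.4545.
Forge's profit: 202.4545·(383/22) - 98·(383/22) - 2(383/22)² = 1212.3058.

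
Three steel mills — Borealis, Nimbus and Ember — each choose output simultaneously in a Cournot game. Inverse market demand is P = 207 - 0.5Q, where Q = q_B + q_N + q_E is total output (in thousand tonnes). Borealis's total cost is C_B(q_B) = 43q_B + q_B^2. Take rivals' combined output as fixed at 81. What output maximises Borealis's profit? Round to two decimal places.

With rivals' combined output fixed at 81, Borealis's profit is π_B = (207 - (1/2)·81 - (1/2)q_B)q_B - (43q_B + q_B²) = (333/2 - (1/2)q_B)q_B - (43q_B + q_B²).
∂π_B/∂q_B = 247/2 - 3q_B = 0, so q_B = 247/6.

41.17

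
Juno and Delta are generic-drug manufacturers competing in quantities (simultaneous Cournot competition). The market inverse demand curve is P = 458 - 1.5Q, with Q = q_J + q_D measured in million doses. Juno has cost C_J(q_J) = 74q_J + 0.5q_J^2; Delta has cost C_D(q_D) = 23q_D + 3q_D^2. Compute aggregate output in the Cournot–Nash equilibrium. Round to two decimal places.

Juno's profit: π_J = (458 - 1.5Q)q_J - (74q_J + (1/2)q_J²). Setting ∂π_J/∂q_J = 0: 384 - 4q_J - (3/2)(q_D) = 0.
Delta's first-order condition: 435 - 9q_D - (3/2)(q_J) = 0.
Best responses: q_J = (384 - (3/2)q_D)/4, q_D = (435 - (3/2)q_J)/9.
Substituting one into the other gives q_J = 1246/15 and q_D = 1552/45.
Total output Q = 1246/15 + 1552/45 = 1058/9.

117.56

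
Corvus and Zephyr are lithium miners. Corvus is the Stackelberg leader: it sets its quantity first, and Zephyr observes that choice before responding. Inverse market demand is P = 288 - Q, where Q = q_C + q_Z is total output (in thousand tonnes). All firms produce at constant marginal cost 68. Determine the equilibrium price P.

123

The follower Zephyr best-responds to any q_C: π_Z = (288 - Q)q_Z - 68q_Z.
Setting the follower's marginal profit to zero, 220 - q_C - 2q_Z = 0, i.e. q_Z = (220 - q_C)/2.
Corvus substitutes q_Z(q_C) into its own profit: π_C = q_C(288 - q_C - (220 - q_C)/2) - 68q_C = (178 - (1/2)q_C)q_C - 68q_C.
Leader FOC: 110 - q_C = 0, so q_C = 110.
Then q_Z = (220 - 110)/2 = 55.
Total output Q = 165, so price P = 288 - 165 = 123.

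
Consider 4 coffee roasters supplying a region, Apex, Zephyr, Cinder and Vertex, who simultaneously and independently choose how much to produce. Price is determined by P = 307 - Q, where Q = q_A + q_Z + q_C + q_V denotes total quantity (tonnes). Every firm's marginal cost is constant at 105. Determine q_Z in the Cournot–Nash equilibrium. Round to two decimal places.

40.40

A representative firm's profit is π_i = q_i(307 - Q) - 105q_i.
First-order condition (treating rivals' output as given): 202 - 2q_i - Σ_{j≠i} q_j = 0.
With identical firms every q_j equals q_i, so Σ_{j≠i} q_j = 3q_i and 202 = 5q_i, giving q_i = 202/5.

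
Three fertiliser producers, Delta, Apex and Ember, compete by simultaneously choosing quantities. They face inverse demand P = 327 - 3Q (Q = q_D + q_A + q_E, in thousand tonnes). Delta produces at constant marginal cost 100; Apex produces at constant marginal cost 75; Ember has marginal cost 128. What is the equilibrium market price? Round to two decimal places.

157.50

Delta's profit: π_D = (327 - 3Q)q_D - (100q_D). Setting ∂π_D/∂q_D = 0: 227 - 6q_D - 3(q_A + q_E) = 0.
Apex's first-order condition: 252 - 6q_A - 3(q_D + q_E) = 0.
Ember's profit: π_E = (327 - 3Q)q_E - (128q_E). Setting ∂π_E/∂q_E = 0: 199 - 6q_E - 3(q_D + q_A) = 0.
Adding the 3 first-order conditions: 678 − 12Q = 0, so Q = 113/2.
Back-substituting: q_D = (227 − 339/2)/3 = 115/6, q_A = (252 − 339/2)/3 = 55/2, q_E = (199 − 339/2)/3 = 59/6.
Total output Q = 113/2, so price P = 327 - 3·(113/2) = 315/2.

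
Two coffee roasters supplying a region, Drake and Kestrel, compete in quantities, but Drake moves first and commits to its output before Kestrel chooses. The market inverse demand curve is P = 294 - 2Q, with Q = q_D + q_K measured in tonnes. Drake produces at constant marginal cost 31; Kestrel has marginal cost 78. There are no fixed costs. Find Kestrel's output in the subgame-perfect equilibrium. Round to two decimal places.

The follower Kestrel best-responds to any q_D: π_K = (294 - 2Q)q_K - 78q_K.
∂π_K/∂q_K = 216 - 2q_D - 4q_K = 0 gives the reaction function q_K = (216 - 2q_D)/4.
Drake substitutes q_K(q_D) into its own profit: π_D = q_D(294 - 2q_D - (216 - 2q_D)/2) - 31q_D = (186 - q_D)q_D - 31q_D.
The leader's first-order condition 155 - 2q_D = 0 yields q_D = 155/2.
Then q_K = (216 - 2·(155/2))/4 = 61/4.

15.25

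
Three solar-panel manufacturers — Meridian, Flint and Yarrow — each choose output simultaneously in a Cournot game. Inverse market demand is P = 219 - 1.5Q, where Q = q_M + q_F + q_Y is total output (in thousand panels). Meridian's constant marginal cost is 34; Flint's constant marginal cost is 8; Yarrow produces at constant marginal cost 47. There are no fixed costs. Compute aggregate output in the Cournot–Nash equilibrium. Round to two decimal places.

94.67

Meridian's profit: π_M = (219 - 1.5Q)q_M - (34q_M). Setting ∂π_M/∂q_M = 0: 185 - 3q_M - (3/2)(q_F + q_Y) = 0.
Flint's profit: π_F = (219 - 1.5Q)q_F - (8q_F). Setting ∂π_F/∂q_F = 0: 211 - 3q_F - (3/2)(q_M + q_Y) = 0.
Yarrow's first-order condition: 172 - 3q_Y - (3/2)(q_M + q_F) = 0.
Adding the 3 conditions: 568 − 3Q − 3Q = 0, i.e. Q = 284/3.
Back-substituting: q_M = (185 − 142)/(3/2) = 86/3, q_F = (211 − 142)/(3/2) = 46, q_Y = (172 − 142)/(3/2) = 20.
Total output Q = 86/3 + 46 + 20 = 284/3.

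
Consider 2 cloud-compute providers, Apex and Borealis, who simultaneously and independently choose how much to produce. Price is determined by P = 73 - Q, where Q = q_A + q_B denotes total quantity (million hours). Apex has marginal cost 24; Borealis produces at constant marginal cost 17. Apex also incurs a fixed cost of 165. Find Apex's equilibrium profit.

Apex's profit: π_A = (73 - Q)q_A - (24q_A). Setting ∂π_A/∂q_A = 0: 49 - 2q_A - (q_B) = 0.
Borealis's profit: π_B = (73 - Q)q_B - (17q_B). Setting ∂π_B/∂q_B = 0: 56 - 2q_B - (q_A) = 0.
Best responses: q_A = (49 - q_B)/2, q_B = (56 - q_A)/2.
Substituting one into the other gives q_A = 14 and q_B = 21.
Price P = 73 - 35 = 38.
Apex's profit: (38 - 24)·14 - 165 = 31.

31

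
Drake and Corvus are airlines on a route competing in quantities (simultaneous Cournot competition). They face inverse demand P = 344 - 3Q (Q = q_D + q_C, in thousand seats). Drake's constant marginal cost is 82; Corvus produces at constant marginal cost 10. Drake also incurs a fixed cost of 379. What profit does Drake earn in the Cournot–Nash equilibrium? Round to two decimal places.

Drake's profit: π_D = (344 - 3Q)q_D - (82q_D). Setting ∂π_D/∂q_D = 0: 262 - 6q_D - 3(q_C) = 0.
Corvus's profit: π_C = (344 - 3Q)q_C - (10q_C). Setting ∂π_C/∂q_C = 0: 334 - 6q_C - 3(q_D) = 0.
Rearranging gives the reaction functions q_D = (262 - 3q_C)/6 and q_C = (334 - 3q_D)/6.
Solving the pair: q_D = 190/9, q_C = 406/9.
Price P = 344 - 3·(596/9) = 436/3.
Drake's profit: (436/3 - 82)·(190/9) - 379 = 958.0370.

958.04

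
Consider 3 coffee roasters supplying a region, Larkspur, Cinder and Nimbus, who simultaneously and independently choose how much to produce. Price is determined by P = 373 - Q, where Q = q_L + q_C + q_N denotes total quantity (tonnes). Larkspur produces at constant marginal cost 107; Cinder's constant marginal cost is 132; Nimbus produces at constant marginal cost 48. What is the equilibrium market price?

165

Larkspur's profit: π_L = (373 - Q)q_L - (107q_L). Setting ∂π_L/∂q_L = 0: 266 - 2q_L - (q_C + q_N) = 0.
Cinder's profit: π_C = (373 - Q)q_C - (132q_C). Setting ∂π_C/∂q_C = 0: 241 - 2q_C - (q_L + q_N) = 0.
Nimbus's profit: π_N = (373 - Q)q_N - (48q_N). Setting ∂π_N/∂q_N = 0: 325 - 2q_N - (q_L + q_C) = 0.
Adding the 3 first-order conditions: 832 − 4Q = 0, so Q = 208.
Back-substituting: q_L = (266 − 208) = 58, q_C = (241 − 208) = 33, q_N = (325 − 208) = 117.
Total output Q = 208, so price P = 373 - 208 = 165.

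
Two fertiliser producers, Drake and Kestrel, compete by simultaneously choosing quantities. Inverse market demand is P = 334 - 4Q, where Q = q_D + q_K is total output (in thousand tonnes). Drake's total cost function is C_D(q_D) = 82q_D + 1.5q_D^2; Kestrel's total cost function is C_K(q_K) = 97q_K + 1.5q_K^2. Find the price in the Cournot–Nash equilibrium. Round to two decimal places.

203.60

Drake's profit: π_D = (334 - 4Q)q_D - (82q_D + (3/2)q_D²). Setting ∂π_D/∂q_D = 0: 252 - 11q_D - 4(q_K) = 0.
Kestrel's first-order condition: 237 - 11q_K - 4(q_D) = 0.
Rearranging gives the reaction functions q_D = (252 - 4q_K)/11 and q_K = (237 - 4q_D)/11.
Substituting one into the other gives q_D = 608/35 and q_K = 533/35.
Total output Q = 163/5, so price P = 334 - 4·(163/5) = 1018/5.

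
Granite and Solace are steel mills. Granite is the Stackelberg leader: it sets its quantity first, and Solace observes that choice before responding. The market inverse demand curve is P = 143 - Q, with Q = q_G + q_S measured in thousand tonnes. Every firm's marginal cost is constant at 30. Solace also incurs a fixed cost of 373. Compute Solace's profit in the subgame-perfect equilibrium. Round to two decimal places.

425.06

The follower Solace best-responds to any q_G: π_S = (143 - Q)q_S - 30q_S.
Follower FOC: 113 - q_G - 2q_S = 0, so q_S(q_G) = (113 - q_G)/2.
Granite substitutes q_S(q_G) into its own profit: π_G = q_G(143 - q_G - (113 - q_G)/2) - 30q_G = (173/2 - (1/2)q_G)q_G - 30q_G.
The leader's first-order condition 113/2 - q_G = 0 yields q_G = 113/2.
Then q_S = (113 - 113/2)/2 = 113/4.
Price P = 143 - 339/4 = 233/4.
Solace's profit: (233/4 - 30)·(113/4) - 373 = 425.0625.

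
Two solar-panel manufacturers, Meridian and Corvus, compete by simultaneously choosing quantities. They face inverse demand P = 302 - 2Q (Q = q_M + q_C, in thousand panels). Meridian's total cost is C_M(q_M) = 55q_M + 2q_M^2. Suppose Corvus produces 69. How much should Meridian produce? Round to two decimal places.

13.63

With the rival's output fixed at 69, Meridian's profit is π_M = (302 - 2·69 - 2q_M)q_M - (55q_M + 2q_M²) = (164 - 2q_M)q_M - (55q_M + 2q_M²).
∂π_M/∂q_M = 109 - 8q_M = 0, so q_M = 109/8.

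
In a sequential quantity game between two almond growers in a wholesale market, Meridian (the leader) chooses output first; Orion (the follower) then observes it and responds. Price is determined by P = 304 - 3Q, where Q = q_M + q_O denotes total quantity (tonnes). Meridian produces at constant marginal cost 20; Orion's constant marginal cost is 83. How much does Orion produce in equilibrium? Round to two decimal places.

The follower Orion best-responds to any q_M: π_O = (304 - 3Q)q_O - 83q_O.
Setting the follower's marginal profit to zero, 221 - 3q_M - 6q_O = 0, i.e. q_O = (221 - 3q_M)/6.
Meridian substitutes q_O(q_M) into its own profit: π_M = q_M(304 - 3q_M - (221 - 3q_M)/2) - 20q_M = (387/2 - (3/2)q_M)q_M - 20q_M.
The leader's first-order condition 347/2 - 3q_M = 0 yields q_M = 347/6.
Then q_O = (221 - 3·(347/6))/6 = 95/12.

7.92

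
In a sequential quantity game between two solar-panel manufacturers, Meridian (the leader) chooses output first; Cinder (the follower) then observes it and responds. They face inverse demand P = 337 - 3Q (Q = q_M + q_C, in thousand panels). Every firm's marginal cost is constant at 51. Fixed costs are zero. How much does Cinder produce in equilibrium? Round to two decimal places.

Solve by backward induction. Given q_M, the follower Cinder maximises π_C = (337 - 3q_M - 3q_C)q_C - 51q_C.
∂π_C/∂q_C = 286 - 3q_M - 6q_C = 0 gives the reaction function q_C = (286 - 3q_M)/6.
Meridian substitutes q_C(q_M) into its own profit: π_M = q_M(337 - 3q_M - (286 - 3q_M)/2) - 51q_M = (194 - (3/2)q_M)q_M - 51q_M.
Leader FOC: 143 - 3q_M = 0, so q_M = 143/3.
Then q_C = (286 - 3·(143/3))/6 = 143/6.

23.83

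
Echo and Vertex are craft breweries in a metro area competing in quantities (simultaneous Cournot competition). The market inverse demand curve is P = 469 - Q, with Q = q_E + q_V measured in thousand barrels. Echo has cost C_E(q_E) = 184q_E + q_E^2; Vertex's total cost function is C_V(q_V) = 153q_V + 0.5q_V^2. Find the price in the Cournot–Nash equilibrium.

331

Echo's profit: π_E = (469 - Q)q_E - (184q_E + q_E²). Setting ∂π_E/∂q_E = 0: 285 - 4q_E - (q_V) = 0.
Vertex's profit: π_V = (469 - Q)q_V - (153q_V + (1/2)q_V²). Setting ∂π_V/∂q_V = 0: 316 - 3q_V - (q_E) = 0.
Best responses: q_E = (285 - q_V)/4, q_V = (316 - q_E)/3.
Substituting one into the other gives q_E = 49 and q_V = 89.
Total output Q = 138, so price P = 469 - 138 = 331.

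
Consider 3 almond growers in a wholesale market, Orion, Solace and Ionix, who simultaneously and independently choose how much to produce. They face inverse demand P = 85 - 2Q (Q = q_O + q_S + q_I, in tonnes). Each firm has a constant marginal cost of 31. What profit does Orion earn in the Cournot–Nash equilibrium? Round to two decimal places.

91.13

Each firm earns π_i = (85 - 2Q)q_i - 31q_i.
First-order condition (treating rivals' output as given): 54 - 4q_i - 2·Σ_{j≠i} q_j = 0.
With identical firms every q_j equals q_i, so Σ_{j≠i} q_j = 2q_i and 54 = 8q_i, giving q_i = 27/4.
Price P = 85 - 2·(81/4) = 89/2.
Orion's profit: (89/2 - 31)·(27/4) = 729/8.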